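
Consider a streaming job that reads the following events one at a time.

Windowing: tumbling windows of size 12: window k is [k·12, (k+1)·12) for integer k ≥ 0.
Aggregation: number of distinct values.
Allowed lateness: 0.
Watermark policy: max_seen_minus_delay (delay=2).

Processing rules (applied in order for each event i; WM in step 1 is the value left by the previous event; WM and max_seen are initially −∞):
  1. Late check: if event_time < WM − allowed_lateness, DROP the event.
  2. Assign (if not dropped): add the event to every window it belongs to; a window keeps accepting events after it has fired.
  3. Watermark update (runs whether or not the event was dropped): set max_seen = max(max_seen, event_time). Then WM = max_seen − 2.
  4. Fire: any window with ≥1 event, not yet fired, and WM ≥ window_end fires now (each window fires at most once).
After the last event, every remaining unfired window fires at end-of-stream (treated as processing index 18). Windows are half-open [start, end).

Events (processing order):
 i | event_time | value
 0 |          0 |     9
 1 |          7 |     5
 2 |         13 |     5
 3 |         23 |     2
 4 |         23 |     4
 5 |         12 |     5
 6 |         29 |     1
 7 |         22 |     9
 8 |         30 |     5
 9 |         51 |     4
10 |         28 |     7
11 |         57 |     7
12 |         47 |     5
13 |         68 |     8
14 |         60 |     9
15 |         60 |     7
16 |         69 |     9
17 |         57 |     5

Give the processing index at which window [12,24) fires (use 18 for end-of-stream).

i=0 t=0 v=9: → [0,12); WM=-2
i=1 t=7 v=5: → [0,12); WM=5
i=2 t=13 v=5: → [12,24); WM=11
i=3 t=23 v=2: → [12,24); WM=21; [0,12) fires=2
i=4 t=23 v=4: → [12,24); WM=21
i=5 t=12 v=5: DROP (t<21-0); WM=21
i=6 t=29 v=1: → [24,36); WM=27; [12,24) fires=3
i=7 t=22 v=9: DROP (t<27-0); WM=27
i=8 t=30 v=5: → [24,36); WM=28
i=9 t=51 v=4: → [48,60); WM=49; [24,36) fires=2
i=10 t=28 v=7: DROP (t<49-0); WM=49
i=11 t=57 v=7: → [48,60); WM=55
i=12 t=47 v=5: DROP (t<55-0); WM=55
i=13 t=68 v=8: → [60,72); WM=66; [48,60) fires=2
i=14 t=60 v=9: DROP (t<66-0); WM=66
i=15 t=60 v=7: DROP (t<66-0); WM=66
i=16 t=69 v=9: → [60,72); WM=67
i=17 t=57 v=5: DROP (t<67-0); WM=67

6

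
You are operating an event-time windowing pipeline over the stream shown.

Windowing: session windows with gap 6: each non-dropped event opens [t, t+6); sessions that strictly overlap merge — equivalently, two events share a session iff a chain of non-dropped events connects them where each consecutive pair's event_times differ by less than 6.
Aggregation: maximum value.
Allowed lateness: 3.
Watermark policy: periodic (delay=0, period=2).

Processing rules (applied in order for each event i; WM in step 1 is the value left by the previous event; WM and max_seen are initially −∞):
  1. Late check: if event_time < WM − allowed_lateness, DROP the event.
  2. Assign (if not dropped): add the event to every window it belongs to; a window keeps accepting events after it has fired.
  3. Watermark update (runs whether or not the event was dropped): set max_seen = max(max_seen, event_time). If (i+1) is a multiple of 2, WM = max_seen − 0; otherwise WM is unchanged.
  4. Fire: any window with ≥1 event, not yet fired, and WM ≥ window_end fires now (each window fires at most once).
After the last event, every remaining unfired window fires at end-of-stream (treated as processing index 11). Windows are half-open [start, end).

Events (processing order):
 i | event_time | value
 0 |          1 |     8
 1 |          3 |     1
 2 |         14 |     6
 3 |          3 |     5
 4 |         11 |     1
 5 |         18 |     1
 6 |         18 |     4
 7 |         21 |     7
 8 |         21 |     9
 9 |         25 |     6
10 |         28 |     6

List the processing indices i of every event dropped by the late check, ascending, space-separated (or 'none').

none

i=0 t=1 v=8: → [1,7); WM=−∞
i=1 t=3 v=1: → [1,9); WM=3
i=2 t=14 v=6: → [14,20); WM=3
i=3 t=3 v=5: → [1,9); WM=14
i=4 t=11 v=1: → [11,20); WM=14
i=5 t=18 v=1: → [11,24); WM=18
i=6 t=18 v=4: → [11,24); WM=18
i=7 t=21 v=7: → [11,27); WM=21
i=8 t=21 v=9: → [11,27); WM=21
i=9 t=25 v=6: → [11,31); WM=25
i=10 t=28 v=6: → [11,34); WM=25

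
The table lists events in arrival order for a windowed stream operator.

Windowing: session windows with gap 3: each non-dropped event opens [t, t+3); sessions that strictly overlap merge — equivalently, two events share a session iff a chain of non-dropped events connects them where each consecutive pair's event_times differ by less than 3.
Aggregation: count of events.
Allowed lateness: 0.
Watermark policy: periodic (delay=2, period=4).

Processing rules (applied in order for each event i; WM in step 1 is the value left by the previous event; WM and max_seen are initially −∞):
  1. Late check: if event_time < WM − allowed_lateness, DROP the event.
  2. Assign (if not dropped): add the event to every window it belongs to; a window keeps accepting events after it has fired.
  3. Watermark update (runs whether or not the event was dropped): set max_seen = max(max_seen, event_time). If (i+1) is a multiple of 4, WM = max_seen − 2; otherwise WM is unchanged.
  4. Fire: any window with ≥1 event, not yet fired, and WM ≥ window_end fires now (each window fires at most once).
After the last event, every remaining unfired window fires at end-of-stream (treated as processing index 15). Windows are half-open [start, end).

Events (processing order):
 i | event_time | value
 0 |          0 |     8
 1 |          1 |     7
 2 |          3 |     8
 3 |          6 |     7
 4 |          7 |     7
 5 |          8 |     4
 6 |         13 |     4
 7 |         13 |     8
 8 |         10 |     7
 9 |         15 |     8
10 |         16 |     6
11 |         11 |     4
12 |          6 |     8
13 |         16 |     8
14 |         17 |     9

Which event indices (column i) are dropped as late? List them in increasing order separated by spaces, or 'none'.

8 12

i=0 t=0 v=8: → [0,3); WM=−∞
i=1 t=1 v=7: → [0,4); WM=−∞
i=2 t=3 v=8: → [0,6); WM=−∞
i=3 t=6 v=7: → [6,9); WM=4
i=4 t=7 v=7: → [6,10); WM=4
i=5 t=8 v=4: → [6,11); WM=4
i=6 t=13 v=4: → [13,16); WM=4
i=7 t=13 v=8: → [13,16); WM=11
i=8 t=10 v=7: DROP (t<11-0); WM=11
i=9 t=15 v=8: → [13,18); WM=11
i=10 t=16 v=6: → [13,19); WM=11
i=11 t=11 v=4: → [11,19); WM=14
i=12 t=6 v=8: DROP (t<14-0); WM=14
i=13 t=16 v=8: → [11,19); WM=14
i=14 t=17 v=9: → [11,20); WM=14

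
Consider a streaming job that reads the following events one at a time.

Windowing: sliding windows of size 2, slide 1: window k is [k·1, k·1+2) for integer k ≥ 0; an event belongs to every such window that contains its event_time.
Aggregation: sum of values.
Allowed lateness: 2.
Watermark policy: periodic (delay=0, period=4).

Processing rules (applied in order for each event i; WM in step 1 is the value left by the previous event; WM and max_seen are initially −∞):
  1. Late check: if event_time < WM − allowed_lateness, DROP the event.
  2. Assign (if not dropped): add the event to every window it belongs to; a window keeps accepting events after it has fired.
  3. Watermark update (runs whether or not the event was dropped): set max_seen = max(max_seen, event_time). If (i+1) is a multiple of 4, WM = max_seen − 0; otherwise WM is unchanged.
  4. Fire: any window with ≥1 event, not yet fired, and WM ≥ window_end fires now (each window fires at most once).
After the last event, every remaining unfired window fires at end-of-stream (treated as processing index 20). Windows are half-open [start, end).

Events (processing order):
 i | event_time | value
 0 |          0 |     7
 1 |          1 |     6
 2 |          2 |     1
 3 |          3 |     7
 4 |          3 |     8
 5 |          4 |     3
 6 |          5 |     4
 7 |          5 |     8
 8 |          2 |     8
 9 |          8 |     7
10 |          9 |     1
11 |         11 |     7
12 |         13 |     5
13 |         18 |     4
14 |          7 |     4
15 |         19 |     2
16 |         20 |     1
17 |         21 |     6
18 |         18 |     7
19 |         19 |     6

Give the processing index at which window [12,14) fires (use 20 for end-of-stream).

15

i=0 t=0 v=7: → [0,2); WM=−∞
i=1 t=1 v=6: → [1,3),[0,2); WM=−∞
i=2 t=2 v=1: → [2,4),[1,3); WM=−∞
i=3 t=3 v=7: → [3,5),[2,4); WM=3; [0,2) fires=13 [1,3) fires=7
i=4 t=3 v=8: → [3,5),[2,4); WM=3
i=5 t=4 v=3: → [4,6),[3,5); WM=3
i=6 t=5 v=4: → [5,7),[4,6); WM=3
i=7 t=5 v=8: → [5,7),[4,6); WM=5; [2,4) fires=16 [3,5) fires=18
i=8 t=2 v=8: DROP (t<5-2); WM=5
i=9 t=8 v=7: → [8,10),[7,9); WM=5
i=10 t=9 v=1: → [9,11),[8,10); WM=5
i=11 t=11 v=7: → [11,13),[10,12); WM=11; [4,6) fires=15 [5,7) fires=12 [7,9) fires=7 [8,10) fires=8 [9,11) fires=1
i=12 t=13 v=5: → [13,15),[12,14); WM=11
i=13 t=18 v=4: → [18,20),[17,19); WM=11
i=14 t=7 v=4: DROP (t<11-2); WM=11
i=15 t=19 v=2: → [19,21),[18,20); WM=19; [10,12) fires=7 [11,13) fires=7 [12,14) fires=5 [13,15) fires=5 [17,19) fires=4
i=16 t=20 v=1: → [20,22),[19,21); WM=19
i=17 t=21 v=6: → [21,23),[20,22); WM=19
i=18 t=18 v=7: → [18,20),[17,19); WM=19
i=19 t=19 v=6: → [19,21),[18,20); WM=21; [18,20) fires=19 [19,21) fires=9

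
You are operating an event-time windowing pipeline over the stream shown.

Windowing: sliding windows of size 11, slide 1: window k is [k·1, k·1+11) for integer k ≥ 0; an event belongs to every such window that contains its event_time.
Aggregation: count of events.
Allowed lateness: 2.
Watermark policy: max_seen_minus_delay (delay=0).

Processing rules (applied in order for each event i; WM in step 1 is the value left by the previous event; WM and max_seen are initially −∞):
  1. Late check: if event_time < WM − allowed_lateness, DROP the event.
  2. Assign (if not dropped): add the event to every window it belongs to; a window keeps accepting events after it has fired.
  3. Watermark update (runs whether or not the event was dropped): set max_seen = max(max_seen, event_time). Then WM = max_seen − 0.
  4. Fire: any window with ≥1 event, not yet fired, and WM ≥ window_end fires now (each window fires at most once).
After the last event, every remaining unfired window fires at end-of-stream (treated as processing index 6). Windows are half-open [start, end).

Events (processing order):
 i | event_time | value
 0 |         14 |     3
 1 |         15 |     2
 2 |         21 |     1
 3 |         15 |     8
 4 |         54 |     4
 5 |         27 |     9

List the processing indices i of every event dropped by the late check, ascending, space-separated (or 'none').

3 5

i=0 t=14 v=3: → [14,25),[13,24),[12,23),[11,22),[10,21),[9,20),[8,19),[7,18),[6,17),[5,16),[4,15); WM=14
i=1 t=15 v=2: → [15,26),[14,25),[13,24),[12,23),[11,22),[10,21),[9,20),[8,19),[7,18),[6,17),[5,16); WM=15; [4,15) fires=1
i=2 t=21 v=1: → [21,32),[20,31),[19,30),[18,29),[17,28),[16,27),[15,26),[14,25),[13,24),[12,23),[11,22); WM=21; [5,16) fires=2 [6,17) fires=2 [7,18) fires=2 [8,19) fires=2 [9,20) fires=2 [10,21) fires=2
i=3 t=15 v=8: DROP (t<21-2); WM=21
i=4 t=54 v=4: → [54,65),[53,64),[52,63),[51,62),[50,61),[49,60),[48,59),[47,58),[46,57),[45,56),[44,55); WM=54; [11,22) fires=3 [12,23) fires=3 [13,24) fires=3 [14,25) fires=3 [15,26) fires=2 [16,27) fires=1 [17,28) fires=1 [18,29) fires=1 [19,30) fires=1 [20,31) fires=1 [21,32) fires=1
i=5 t=27 v=9: DROP (t<54-2); WM=54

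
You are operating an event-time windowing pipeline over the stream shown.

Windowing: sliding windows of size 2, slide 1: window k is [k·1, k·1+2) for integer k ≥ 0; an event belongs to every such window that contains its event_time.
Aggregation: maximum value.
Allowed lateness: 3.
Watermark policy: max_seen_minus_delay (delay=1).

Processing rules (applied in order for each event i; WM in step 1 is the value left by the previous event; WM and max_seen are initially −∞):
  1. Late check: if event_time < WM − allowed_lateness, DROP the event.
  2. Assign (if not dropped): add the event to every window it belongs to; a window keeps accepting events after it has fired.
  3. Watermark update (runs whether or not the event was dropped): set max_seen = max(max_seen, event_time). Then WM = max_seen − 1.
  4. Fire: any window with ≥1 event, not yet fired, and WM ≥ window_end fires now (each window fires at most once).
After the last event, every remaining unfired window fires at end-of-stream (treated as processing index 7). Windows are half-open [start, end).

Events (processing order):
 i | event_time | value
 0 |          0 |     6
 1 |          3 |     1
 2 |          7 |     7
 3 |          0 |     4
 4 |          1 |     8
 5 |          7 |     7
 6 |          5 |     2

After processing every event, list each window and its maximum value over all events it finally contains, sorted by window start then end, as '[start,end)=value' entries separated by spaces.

i=0 t=0 v=6: → [0,2); WM=-1
i=1 t=3 v=1: → [3,5),[2,4); WM=2; [0,2) fires=6
i=2 t=7 v=7: → [7,9),[6,8); WM=6; [2,4) fires=1 [3,5) fires=1
i=3 t=0 v=4: DROP (t<6-3); WM=6
i=4 t=1 v=8: DROP (t<6-3); WM=6
i=5 t=7 v=7: → [7,9),[6,8); WM=6
i=6 t=5 v=2: → [5,7),[4,6); WM=6; [4,6) fires=2

[0,2)=6 [2,4)=1 [3,5)=1 [4,6)=2 [5,7)=2 [6,8)=7 [7,9)=7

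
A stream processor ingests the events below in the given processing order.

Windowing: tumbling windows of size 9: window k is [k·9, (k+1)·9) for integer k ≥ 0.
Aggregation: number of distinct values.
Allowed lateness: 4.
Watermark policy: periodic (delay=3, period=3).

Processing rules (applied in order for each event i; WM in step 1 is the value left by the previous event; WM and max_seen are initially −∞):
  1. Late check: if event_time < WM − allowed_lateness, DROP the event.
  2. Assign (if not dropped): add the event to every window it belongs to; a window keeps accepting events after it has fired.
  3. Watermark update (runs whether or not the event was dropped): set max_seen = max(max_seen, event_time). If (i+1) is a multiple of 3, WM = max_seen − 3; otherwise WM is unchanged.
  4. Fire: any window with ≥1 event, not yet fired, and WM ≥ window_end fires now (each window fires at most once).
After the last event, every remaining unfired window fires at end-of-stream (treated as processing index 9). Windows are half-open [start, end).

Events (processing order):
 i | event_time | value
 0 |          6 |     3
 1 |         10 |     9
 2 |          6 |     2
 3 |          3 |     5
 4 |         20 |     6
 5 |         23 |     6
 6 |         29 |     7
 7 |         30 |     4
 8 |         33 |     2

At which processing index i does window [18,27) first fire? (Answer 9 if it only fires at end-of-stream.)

8

i=0 t=6 v=3: → [0,9); WM=−∞
i=1 t=10 v=9: → [9,18); WM=−∞
i=2 t=6 v=2: → [0,9); WM=7
i=3 t=3 v=5: → [0,9); WM=7
i=4 t=20 v=6: → [18,27); WM=7
i=5 t=23 v=6: → [18,27); WM=20; [0,9) fires=3 [9,18) fires=1
i=6 t=29 v=7: → [27,36); WM=20
i=7 t=30 v=4: → [27,36); WM=20
i=8 t=33 v=2: → [27,36); WM=30; [18,27) fires=1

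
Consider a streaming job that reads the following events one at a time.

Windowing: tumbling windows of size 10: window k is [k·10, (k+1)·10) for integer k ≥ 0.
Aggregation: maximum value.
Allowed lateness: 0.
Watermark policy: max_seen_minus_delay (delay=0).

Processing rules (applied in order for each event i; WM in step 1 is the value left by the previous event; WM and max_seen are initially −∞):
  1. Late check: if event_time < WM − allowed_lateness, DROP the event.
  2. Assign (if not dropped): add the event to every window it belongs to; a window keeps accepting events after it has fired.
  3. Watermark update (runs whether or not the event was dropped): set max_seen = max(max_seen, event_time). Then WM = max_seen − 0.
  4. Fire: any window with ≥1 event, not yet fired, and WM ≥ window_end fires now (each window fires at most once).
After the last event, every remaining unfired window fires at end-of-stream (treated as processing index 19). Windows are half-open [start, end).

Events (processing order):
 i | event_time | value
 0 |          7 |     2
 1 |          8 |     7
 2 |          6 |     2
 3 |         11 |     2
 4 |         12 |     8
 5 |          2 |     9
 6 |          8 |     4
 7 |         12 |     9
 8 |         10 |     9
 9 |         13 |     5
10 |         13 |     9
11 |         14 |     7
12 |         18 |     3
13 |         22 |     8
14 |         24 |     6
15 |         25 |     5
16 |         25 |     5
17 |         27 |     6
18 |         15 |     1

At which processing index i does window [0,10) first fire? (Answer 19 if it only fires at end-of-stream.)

3

i=0 t=7 v=2: → [0,10); WM=7
i=1 t=8 v=7: → [0,10); WM=8
i=2 t=6 v=2: DROP (t<8-0); WM=8
i=3 t=11 v=2: → [10,20); WM=11; [0,10) fires=7
i=4 t=12 v=8: → [10,20); WM=12
i=5 t=2 v=9: DROP (t<12-0); WM=12
i=6 t=8 v=4: DROP (t<12-0); WM=12
i=7 t=12 v=9: → [10,20); WM=12
i=8 t=10 v=9: DROP (t<12-0); WM=12
i=9 t=13 v=5: → [10,20); WM=13
i=10 t=13 v=9: → [10,20); WM=13
i=11 t=14 v=7: → [10,20); WM=14
i=12 t=18 v=3: → [10,20); WM=18
i=13 t=22 v=8: → [20,30); WM=22; [10,20) fires=9
i=14 t=24 v=6: → [20,30); WM=24
i=15 t=25 v=5: → [20,30); WM=25
i=16 t=25 v=5: → [20,30); WM=25
i=17 t=27 v=6: → [20,30); WM=27
i=18 t=15 v=1: DROP (t<27-0); WM=27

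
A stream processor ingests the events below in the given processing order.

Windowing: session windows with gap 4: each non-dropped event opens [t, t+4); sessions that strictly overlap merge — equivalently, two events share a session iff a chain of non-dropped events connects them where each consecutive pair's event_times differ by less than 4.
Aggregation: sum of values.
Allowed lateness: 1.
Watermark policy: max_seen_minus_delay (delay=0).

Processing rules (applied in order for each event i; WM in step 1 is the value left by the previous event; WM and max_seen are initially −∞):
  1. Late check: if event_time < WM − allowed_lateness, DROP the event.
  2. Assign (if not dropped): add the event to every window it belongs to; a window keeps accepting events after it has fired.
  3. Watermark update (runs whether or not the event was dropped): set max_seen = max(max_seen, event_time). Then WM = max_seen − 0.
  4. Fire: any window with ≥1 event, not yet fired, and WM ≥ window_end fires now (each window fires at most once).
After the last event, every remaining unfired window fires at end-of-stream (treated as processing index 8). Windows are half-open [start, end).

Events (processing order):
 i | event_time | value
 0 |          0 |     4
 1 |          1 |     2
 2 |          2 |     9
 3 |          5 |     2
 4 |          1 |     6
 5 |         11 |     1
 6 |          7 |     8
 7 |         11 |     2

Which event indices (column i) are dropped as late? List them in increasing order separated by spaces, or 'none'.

i=0 t=0 v=4: → [0,4); WM=0
i=1 t=1 v=2: → [0,5); WM=1
i=2 t=2 v=9: → [0,6); WM=2
i=3 t=5 v=2: → [0,9); WM=5
i=4 t=1 v=6: DROP (t<5-1); WM=5
i=5 t=11 v=1: → [11,15); WM=11
i=6 t=7 v=8: DROP (t<11-1); WM=11
i=7 t=11 v=2: → [11,15); WM=11

4 6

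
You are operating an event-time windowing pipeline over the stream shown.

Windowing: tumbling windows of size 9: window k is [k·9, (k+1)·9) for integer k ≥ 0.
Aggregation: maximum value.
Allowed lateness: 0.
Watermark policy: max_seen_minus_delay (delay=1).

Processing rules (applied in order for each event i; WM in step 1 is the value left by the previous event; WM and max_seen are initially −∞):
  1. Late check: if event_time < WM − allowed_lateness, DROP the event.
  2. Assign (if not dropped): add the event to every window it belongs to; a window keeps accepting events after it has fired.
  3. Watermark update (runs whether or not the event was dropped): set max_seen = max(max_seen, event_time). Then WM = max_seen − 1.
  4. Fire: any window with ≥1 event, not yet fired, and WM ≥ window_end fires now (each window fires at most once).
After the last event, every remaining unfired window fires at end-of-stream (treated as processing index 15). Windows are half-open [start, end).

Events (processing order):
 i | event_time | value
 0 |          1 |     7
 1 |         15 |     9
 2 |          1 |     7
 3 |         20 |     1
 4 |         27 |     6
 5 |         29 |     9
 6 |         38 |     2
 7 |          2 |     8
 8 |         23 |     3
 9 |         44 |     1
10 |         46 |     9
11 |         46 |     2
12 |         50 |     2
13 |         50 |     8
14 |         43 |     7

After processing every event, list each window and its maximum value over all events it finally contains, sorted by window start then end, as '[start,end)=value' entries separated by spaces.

i=0 t=1 v=7: → [0,9); WM=0
i=1 t=15 v=9: → [9,18); WM=14; [0,9) fires=7
i=2 t=1 v=7: DROP (t<14-0); WM=14
i=3 t=20 v=1: → [18,27); WM=19; [9,18) fires=9
i=4 t=27 v=6: → [27,36); WM=26
i=5 t=29 v=9: → [27,36); WM=28; [18,27) fires=1
i=6 t=38 v=2: → [36,45); WM=37; [27,36) fires=9
i=7 t=2 v=8: DROP (t<37-0); WM=37
i=8 t=23 v=3: DROP (t<37-0); WM=37
i=9 t=44 v=1: → [36,45); WM=43
i=10 t=46 v=9: → [45,54); WM=45; [36,45) fires=2
i=11 t=46 v=2: → [45,54); WM=45
i=12 t=50 v=2: → [45,54); WM=49
i=13 t=50 v=8: → [45,54); WM=49
i=14 t=43 v=7: DROP (t<49-0); WM=49

[0,9)=7 [9,18)=9 [18,27)=1 [27,36)=9 [36,45)=2 [45,54)=9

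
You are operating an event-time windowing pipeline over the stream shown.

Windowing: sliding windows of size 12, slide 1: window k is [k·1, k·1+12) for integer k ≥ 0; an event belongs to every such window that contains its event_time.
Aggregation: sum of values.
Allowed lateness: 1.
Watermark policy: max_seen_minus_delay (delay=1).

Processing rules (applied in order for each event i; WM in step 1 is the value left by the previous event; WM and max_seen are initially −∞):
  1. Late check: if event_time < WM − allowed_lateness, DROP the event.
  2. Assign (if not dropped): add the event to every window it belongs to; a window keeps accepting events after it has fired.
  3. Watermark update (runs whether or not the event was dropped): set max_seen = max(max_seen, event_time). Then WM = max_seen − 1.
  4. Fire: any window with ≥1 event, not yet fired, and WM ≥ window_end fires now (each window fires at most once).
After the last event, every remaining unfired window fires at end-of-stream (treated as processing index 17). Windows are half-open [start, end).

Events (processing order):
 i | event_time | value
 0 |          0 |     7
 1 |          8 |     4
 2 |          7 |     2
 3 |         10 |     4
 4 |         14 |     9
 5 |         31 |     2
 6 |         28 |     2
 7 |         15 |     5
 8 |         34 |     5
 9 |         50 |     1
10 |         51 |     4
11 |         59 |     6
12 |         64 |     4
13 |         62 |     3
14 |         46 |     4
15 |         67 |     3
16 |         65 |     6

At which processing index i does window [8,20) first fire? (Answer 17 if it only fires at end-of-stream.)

5

i=0 t=0 v=7: → [0,12); WM=-1
i=1 t=8 v=4: → [8,20),[7,19),[6,18),[5,17),[4,16),[3,15),[2,14),[1,13),[0,12); WM=7
i=2 t=7 v=2: → [7,19),[6,18),[5,17),[4,16),[3,15),[2,14),[1,13),[0,12); WM=7
i=3 t=10 v=4: → [10,22),[9,21),[8,20),[7,19),[6,18),[5,17),[4,16),[3,15),[2,14),[1,13),[0,12); WM=9
i=4 t=14 v=9: → [14,26),[13,25),[12,24),[11,23),[10,22),[9,21),[8,20),[7,19),[6,18),[5,17),[4,16),[3,15); WM=13; [0,12) fires=17 [1,13) fires=10
i=5 t=31 v=2: → [31,43),[30,42),[29,41),[28,40),[27,39),[26,38),[25,37),[24,36),[23,35),[22,34),[21,33),[20,32); WM=30; [2,14) fires=10 [3,15) fires=19 [4,16) fires=19 [5,17) fires=19 [6,18) fires=19 [7,19) fires=19 [8,20) fires=17 [9,21) fires=13 [10,22) fires=13 [11,23) fires=9 [12,24) fires=9 [13,25) fires=9 [14,26) fires=9
i=6 t=28 v=2: DROP (t<30-1); WM=30
i=7 t=15 v=5: DROP (t<30-1); WM=30
i=8 t=34 v=5: → [34,46),[33,45),[32,44),[31,43),[30,42),[29,41),[28,40),[27,39),[26,38),[25,37),[24,36),[23,35); WM=33; [20,32) fires=2 [21,33) fires=2
i=9 t=50 v=1: → [50,62),[49,61),[48,60),[47,59),[46,58),[45,57),[44,56),[43,55),[42,54),[41,53),[40,52),[39,51); WM=49; [22,34) fires=2 [23,35) fires=7 [24,36) fires=7 [25,37) fires=7 [26,38) fires=7 [27,39) fires=7 [28,40) fires=7 [29,41) fires=7 [30,42) fires=7 [31,43) fires=7 [32,44) fires=5 [33,45) fires=5 [34,46) fires=5
i=10 t=51 v=4: → [51,63),[50,62),[49,61),[48,60),[47,59),[46,58),[45,57),[44,56),[43,55),[42,54),[41,53),[40,52); WM=50
i=11 t=59 v=6: → [59,71),[58,70),[57,69),[56,68),[55,67),[54,66),[53,65),[52,64),[51,63),[50,62),[49,61),[48,60); WM=58; [39,51) fires=1 [40,52) fires=5 [41,53) fires=5 [42,54) fires=5 [43,55) fires=5 [44,56) fires=5 [45,57) fires=5 [46,58) fires=5
i=12 t=64 v=4: → [64,76),[63,75),[62,74),[61,73),[60,72),[59,71),[58,70),[57,69),[56,68),[55,67),[54,66),[53,65); WM=63; [47,59) fires=5 [48,60) fires=11 [49,61) fires=11 [50,62) fires=11 [51,63) fires=10
i=13 t=62 v=3: → [62,74),[61,73),[60,72),[59,71),[58,70),[57,69),[56,68),[55,67),[54,66),[53,65),[52,64),[51,63); WM=63
i=14 t=46 v=4: DROP (t<63-1); WM=63
i=15 t=67 v=3: → [67,79),[66,78),[65,77),[64,76),[63,75),[62,74),[61,73),[60,72),[59,71),[58,70),[57,69),[56,68); WM=66; [52,64) fires=9 [53,65) fires=13 [54,66) fires=13
i=16 t=65 v=6: → [65,77),[64,76),[63,75),[62,74),[61,73),[60,72),[59,71),[58,70),[57,69),[56,68),[55,67),[54,66); WM=66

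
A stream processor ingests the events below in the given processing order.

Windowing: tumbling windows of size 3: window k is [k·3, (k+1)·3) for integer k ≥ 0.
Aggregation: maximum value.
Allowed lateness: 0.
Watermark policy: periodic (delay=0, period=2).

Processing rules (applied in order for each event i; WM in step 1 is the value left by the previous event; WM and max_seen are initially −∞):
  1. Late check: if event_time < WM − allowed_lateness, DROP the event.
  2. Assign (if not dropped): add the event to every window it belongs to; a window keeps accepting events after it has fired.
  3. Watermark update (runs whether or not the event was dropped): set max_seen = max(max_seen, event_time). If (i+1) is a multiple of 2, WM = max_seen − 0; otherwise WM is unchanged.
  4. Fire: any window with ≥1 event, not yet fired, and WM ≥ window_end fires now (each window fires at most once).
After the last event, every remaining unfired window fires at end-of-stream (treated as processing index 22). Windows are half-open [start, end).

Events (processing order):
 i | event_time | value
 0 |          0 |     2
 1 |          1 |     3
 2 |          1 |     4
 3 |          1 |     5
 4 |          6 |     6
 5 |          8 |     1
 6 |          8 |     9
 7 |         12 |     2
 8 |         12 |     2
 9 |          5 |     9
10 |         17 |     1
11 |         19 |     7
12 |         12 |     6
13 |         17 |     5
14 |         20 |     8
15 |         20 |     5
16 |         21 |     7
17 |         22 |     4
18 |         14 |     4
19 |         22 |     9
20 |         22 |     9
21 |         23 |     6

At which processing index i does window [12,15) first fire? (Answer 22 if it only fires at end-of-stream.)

11

i=0 t=0 v=2: → [0,3); WM=−∞
i=1 t=1 v=3: → [0,3); WM=1
i=2 t=1 v=4: → [0,3); WM=1
i=3 t=1 v=5: → [0,3); WM=1
i=4 t=6 v=6: → [6,9); WM=1
i=5 t=8 v=1: → [6,9); WM=8; [0,3) fires=5
i=6 t=8 v=9: → [6,9); WM=8
i=7 t=12 v=2: → [12,15); WM=12; [6,9) fires=9
i=8 t=12 v=2: → [12,15); WM=12
i=9 t=5 v=9: DROP (t<12-0); WM=12
i=10 t=17 v=1: → [15,18); WM=12
i=11 t=19 v=7: → [18,21); WM=19; [12,15) fires=2 [15,18) fires=1
i=12 t=12 v=6: DROP (t<19-0); WM=19
i=13 t=17 v=5: DROP (t<19-0); WM=19
i=14 t=20 v=8: → [18,21); WM=19
i=15 t=20 v=5: → [18,21); WM=20
i=16 t=21 v=7: → [21,24); WM=20
i=17 t=22 v=4: → [21,24); WM=22; [18,21) fires=8
i=18 t=14 v=4: DROP (t<22-0); WM=22
i=19 t=22 v=9: → [21,24); WM=22
i=20 t=22 v=9: → [21,24); WM=22
i=21 t=23 v=6: → [21,24); WM=23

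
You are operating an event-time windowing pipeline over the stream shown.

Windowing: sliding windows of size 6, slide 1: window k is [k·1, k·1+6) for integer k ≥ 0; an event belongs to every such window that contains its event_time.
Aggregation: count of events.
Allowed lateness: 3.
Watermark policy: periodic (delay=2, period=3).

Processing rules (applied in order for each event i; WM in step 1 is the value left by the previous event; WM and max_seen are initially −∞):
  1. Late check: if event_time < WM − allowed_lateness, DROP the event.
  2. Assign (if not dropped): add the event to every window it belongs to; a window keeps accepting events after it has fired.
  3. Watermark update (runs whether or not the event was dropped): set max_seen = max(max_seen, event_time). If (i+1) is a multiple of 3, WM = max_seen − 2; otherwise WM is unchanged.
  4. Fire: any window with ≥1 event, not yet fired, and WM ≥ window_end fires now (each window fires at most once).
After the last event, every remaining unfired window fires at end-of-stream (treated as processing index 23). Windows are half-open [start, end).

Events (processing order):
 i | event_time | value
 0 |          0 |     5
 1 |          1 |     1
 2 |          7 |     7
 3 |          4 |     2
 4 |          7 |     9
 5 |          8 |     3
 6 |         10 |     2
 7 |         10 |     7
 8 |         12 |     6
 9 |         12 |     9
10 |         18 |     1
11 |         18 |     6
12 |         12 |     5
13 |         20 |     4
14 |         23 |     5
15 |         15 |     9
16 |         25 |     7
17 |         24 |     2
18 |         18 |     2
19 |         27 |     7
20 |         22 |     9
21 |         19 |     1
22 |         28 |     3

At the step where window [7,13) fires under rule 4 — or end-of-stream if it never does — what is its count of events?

7

i=0 t=0 v=5: → [0,6); WM=−∞
i=1 t=1 v=1: → [1,7),[0,6); WM=−∞
i=2 t=7 v=7: → [7,13),[6,12),[5,11),[4,10),[3,9),[2,8); WM=5
i=3 t=4 v=2: → [4,10),[3,9),[2,8),[1,7),[0,6); WM=5
i=4 t=7 v=9: → [7,13),[6,12),[5,11),[4,10),[3,9),[2,8); WM=5
i=5 t=8 v=3: → [8,14),[7,13),[6,12),[5,11),[4,10),[3,9); WM=6; [0,6) fires=3
i=6 t=10 v=2: → [10,16),[9,15),[8,14),[7,13),[6,12),[5,11); WM=6
i=7 t=10 v=7: → [10,16),[9,15),[8,14),[7,13),[6,12),[5,11); WM=6
i=8 t=12 v=6: → [12,18),[11,17),[10,16),[9,15),[8,14),[7,13); WM=10; [1,7) fires=2 [2,8) fires=3 [3,9) fires=4 [4,10) fires=4
i=9 t=12 v=9: → [12,18),[11,17),[10,16),[9,15),[8,14),[7,13); WM=10
i=10 t=18 v=1: → [18,24),[17,23),[16,22),[15,21),[14,20),[13,19); WM=10
i=11 t=18 v=6: → [18,24),[17,23),[16,22),[15,21),[14,20),[13,19); WM=16; [5,11) fires=5 [6,12) fires=5 [7,13) fires=7 [8,14) fires=5 [9,15) fires=4 [10,16) fires=4
i=12 t=12 v=5: DROP (t<16-3); WM=16
i=13 t=20 v=4: → [20,26),[19,25),[18,24),[17,23),[16,22),[15,21); WM=16
i=14 t=23 v=5: → [23,29),[22,28),[21,27),[20,26),[19,25),[18,24); WM=21; [11,17) fires=2 [12,18) fires=2 [13,19) fires=2 [14,20) fires=2 [15,21) fires=3
i=15 t=15 v=9: DROP (t<21-3); WM=21
i=16 t=25 v=7: → [25,31),[24,30),[23,29),[22,28),[21,27),[20,26); WM=21
i=17 t=24 v=2: → [24,30),[23,29),[22,28),[21,27),[20,26),[19,25); WM=23; [16,22) fires=3 [17,23) fires=3
i=18 t=18 v=2: DROP (t<23-3); WM=23
i=19 t=27 v=7: → [27,33),[26,32),[25,31),[24,30),[23,29),[22,28); WM=23
i=20 t=22 v=9: → [22,28),[21,27),[20,26),[19,25),[18,24),[17,23); WM=25; [18,24) fires=5 [19,25) fires=4
i=21 t=19 v=1: DROP (t<25-3); WM=25
i=22 t=28 v=3: → [28,34),[27,33),[26,32),[25,31),[24,30),[23,29); WM=25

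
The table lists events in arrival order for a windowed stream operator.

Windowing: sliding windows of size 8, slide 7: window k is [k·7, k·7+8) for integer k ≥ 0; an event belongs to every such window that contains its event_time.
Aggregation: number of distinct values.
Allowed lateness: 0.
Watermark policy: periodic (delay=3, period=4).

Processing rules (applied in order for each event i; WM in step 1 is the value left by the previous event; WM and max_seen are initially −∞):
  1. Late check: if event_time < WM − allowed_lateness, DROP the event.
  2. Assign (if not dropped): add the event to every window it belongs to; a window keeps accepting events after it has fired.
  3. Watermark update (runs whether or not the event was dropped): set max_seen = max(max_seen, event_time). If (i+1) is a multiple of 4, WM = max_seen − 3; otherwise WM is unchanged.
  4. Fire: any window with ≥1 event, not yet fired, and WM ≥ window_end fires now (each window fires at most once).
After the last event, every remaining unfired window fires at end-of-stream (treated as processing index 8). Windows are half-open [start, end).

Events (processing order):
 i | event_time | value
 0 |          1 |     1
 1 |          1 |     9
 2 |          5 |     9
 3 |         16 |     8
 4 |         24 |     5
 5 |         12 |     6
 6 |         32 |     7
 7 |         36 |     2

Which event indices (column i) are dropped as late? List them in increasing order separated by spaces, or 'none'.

5

i=0 t=1 v=1: → [0,8); WM=−∞
i=1 t=1 v=9: → [0,8); WM=−∞
i=2 t=5 v=9: → [0,8); WM=−∞
i=3 t=16 v=8: → [14,22); WM=13; [0,8) fires=2
i=4 t=24 v=5: → [21,29); WM=13
i=5 t=12 v=6: DROP (t<13-0); WM=13
i=6 t=32 v=7: → [28,36); WM=13
i=7 t=36 v=2: → [35,43); WM=33; [14,22) fires=1 [21,29) fires=1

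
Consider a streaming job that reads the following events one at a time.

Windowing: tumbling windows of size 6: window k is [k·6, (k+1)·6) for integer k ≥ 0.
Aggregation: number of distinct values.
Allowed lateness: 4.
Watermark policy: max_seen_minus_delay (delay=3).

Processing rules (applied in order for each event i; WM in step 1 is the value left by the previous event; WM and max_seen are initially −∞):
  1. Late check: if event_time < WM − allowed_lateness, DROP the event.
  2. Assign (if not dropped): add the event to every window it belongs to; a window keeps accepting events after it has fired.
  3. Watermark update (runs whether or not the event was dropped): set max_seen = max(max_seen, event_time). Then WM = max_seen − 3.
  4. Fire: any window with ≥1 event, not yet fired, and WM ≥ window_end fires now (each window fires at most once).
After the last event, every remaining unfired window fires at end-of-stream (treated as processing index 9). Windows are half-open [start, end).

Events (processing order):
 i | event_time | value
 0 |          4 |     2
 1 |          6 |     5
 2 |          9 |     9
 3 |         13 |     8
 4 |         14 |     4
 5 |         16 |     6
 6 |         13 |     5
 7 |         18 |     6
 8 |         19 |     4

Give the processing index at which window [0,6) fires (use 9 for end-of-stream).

2

i=0 t=4 v=2: → [0,6); WM=1
i=1 t=6 v=5: → [6,12); WM=3
i=2 t=9 v=9: → [6,12); WM=6; [0,6) fires=1
i=3 t=13 v=8: → [12,18); WM=10
i=4 t=14 v=4: → [12,18); WM=11
i=5 t=16 v=6: → [12,18); WM=13; [6,12) fires=2
i=6 t=13 v=5: → [12,18); WM=13
i=7 t=18 v=6: → [18,24); WM=15
i=8 t=19 v=4: → [18,24); WM=16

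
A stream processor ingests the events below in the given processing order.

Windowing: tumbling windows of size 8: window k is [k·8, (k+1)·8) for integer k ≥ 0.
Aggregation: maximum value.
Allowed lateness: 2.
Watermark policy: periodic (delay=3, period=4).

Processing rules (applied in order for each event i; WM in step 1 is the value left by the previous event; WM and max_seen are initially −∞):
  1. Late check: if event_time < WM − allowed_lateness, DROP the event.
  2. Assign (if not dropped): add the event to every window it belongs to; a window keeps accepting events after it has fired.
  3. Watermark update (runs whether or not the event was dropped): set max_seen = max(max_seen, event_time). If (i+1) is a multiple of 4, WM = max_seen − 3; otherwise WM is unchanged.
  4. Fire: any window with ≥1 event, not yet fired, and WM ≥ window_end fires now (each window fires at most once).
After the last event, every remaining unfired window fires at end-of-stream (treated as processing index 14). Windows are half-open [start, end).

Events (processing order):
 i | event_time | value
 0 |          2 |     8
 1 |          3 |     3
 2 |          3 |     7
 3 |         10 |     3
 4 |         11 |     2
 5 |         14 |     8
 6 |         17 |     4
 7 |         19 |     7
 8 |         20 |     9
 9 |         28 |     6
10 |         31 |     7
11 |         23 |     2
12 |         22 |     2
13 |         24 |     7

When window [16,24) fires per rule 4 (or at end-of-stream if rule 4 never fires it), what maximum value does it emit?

9

i=0 t=2 v=8: → [0,8); WM=−∞
i=1 t=3 v=3: → [0,8); WM=−∞
i=2 t=3 v=7: → [0,8); WM=−∞
i=3 t=10 v=3: → [8,16); WM=7
i=4 t=11 v=2: → [8,16); WM=7
i=5 t=14 v=8: → [8,16); WM=7
i=6 t=17 v=4: → [16,24); WM=7
i=7 t=19 v=7: → [16,24); WM=16; [0,8) fires=8 [8,16) fires=8
i=8 t=20 v=9: → [16,24); WM=16
i=9 t=28 v=6: → [24,32); WM=16
i=10 t=31 v=7: → [24,32); WM=16
i=11 t=23 v=2: → [16,24); WM=28; [16,24) fires=9
i=12 t=22 v=2: DROP (t<28-2); WM=28
i=13 t=24 v=7: DROP (t<28-2); WM=28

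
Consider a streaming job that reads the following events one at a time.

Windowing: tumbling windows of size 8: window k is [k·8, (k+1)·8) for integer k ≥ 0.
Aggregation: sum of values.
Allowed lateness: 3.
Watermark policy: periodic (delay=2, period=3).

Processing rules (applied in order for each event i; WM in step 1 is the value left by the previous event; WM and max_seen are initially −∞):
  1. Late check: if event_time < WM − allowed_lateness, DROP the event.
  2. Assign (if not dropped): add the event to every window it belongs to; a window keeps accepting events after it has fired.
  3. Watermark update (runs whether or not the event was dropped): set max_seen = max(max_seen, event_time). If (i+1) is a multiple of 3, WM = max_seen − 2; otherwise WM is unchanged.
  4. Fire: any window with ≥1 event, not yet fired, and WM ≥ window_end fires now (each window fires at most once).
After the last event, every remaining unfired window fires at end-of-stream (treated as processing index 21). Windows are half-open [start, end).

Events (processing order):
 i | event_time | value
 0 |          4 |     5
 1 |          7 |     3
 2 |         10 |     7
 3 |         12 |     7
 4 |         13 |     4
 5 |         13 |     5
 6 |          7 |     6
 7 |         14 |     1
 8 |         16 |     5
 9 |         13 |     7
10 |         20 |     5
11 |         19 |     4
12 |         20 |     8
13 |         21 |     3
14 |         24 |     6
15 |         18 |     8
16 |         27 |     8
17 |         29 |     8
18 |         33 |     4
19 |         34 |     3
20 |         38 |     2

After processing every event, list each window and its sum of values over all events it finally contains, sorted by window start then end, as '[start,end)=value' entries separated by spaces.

i=0 t=4 v=5: → [0,8); WM=−∞
i=1 t=7 v=3: → [0,8); WM=−∞
i=2 t=10 v=7: → [8,16); WM=8; [0,8) fires=8
i=3 t=12 v=7: → [8,16); WM=8
i=4 t=13 v=4: → [8,16); WM=8
i=5 t=13 v=5: → [8,16); WM=11
i=6 t=7 v=6: DROP (t<11-3); WM=11
i=7 t=14 v=1: → [8,16); WM=11
i=8 t=16 v=5: → [16,24); WM=14
i=9 t=13 v=7: → [8,16); WM=14
i=10 t=20 v=5: → [16,24); WM=14
i=11 t=19 v=4: → [16,24); WM=18; [8,16) fires=31
i=12 t=20 v=8: → [16,24); WM=18
i=13 t=21 v=3: → [16,24); WM=18
i=14 t=24 v=6: → [24,32); WM=22
i=15 t=18 v=8: DROP (t<22-3); WM=22
i=16 t=27 v=8: → [24,32); WM=22
i=17 t=29 v=8: → [24,32); WM=27; [16,24) fires=25
i=18 t=33 v=4: → [32,40); WM=27
i=19 t=34 v=3: → [32,40); WM=27
i=20 t=38 v=2: → [32,40); WM=36; [24,32) fires=22

[0,8)=8 [8,16)=31 [16,24)=25 [24,32)=22 [32,40)=9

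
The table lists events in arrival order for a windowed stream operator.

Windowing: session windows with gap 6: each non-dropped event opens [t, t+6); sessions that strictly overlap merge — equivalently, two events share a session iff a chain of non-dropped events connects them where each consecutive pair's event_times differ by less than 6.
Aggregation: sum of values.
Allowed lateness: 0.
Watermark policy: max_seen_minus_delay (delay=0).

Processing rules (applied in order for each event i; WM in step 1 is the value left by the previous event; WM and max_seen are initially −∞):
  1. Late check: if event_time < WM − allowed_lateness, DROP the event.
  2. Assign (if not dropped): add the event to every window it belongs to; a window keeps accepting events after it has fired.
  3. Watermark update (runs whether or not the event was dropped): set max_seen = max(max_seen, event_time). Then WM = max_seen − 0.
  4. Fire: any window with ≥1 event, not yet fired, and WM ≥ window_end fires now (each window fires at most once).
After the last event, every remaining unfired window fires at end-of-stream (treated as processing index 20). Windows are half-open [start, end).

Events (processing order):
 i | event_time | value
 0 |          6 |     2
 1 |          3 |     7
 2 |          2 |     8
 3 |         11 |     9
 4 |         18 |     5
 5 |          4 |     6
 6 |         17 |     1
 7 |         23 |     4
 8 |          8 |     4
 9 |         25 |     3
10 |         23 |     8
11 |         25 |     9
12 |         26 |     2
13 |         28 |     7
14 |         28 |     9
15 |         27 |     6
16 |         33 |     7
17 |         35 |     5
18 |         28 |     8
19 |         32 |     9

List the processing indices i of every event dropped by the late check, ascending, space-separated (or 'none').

i=0 t=6 v=2: → [6,12); WM=6
i=1 t=3 v=7: DROP (t<6-0); WM=6
i=2 t=2 v=8: DROP (t<6-0); WM=6
i=3 t=11 v=9: → [6,17); WM=11
i=4 t=18 v=5: → [18,24); WM=18
i=5 t=4 v=6: DROP (t<18-0); WM=18
i=6 t=17 v=1: DROP (t<18-0); WM=18
i=7 t=23 v=4: → [18,29); WM=23
i=8 t=8 v=4: DROP (t<23-0); WM=23
i=9 t=25 v=3: → [18,31); WM=25
i=10 t=23 v=8: DROP (t<25-0); WM=25
i=11 t=25 v=9: → [18,31); WM=25
i=12 t=26 v=2: → [18,32); WM=26
i=13 t=28 v=7: → [18,34); WM=28
i=14 t=28 v=9: → [18,34); WM=28
i=15 t=27 v=6: DROP (t<28-0); WM=28
i=16 t=33 v=7: → [18,39); WM=33
i=17 t=35 v=5: → [18,41); WM=35
i=18 t=28 v=8: DROP (t<35-0); WM=35
i=19 t=32 v=9: DROP (t<35-0); WM=35

1 2 5 6 8 10 15 18 19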